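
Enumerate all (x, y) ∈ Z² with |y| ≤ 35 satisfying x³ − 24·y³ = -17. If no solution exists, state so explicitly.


The equation is x³ - 24y³ = -17. For fixed y, x³ = 24·y³ − 17, so a solution requires the RHS to be a perfect cube.
Strategy: iterate y from -35 to 35, compute RHS = 24·y³ − 17, and check whether it is a (positive or negative) perfect cube.
Check small values of y:
  y = 0: RHS = -17 is not a perfect cube.
  y = 1: RHS = 7 is not a perfect cube.
  y = -1: RHS = -41 is not a perfect cube.
  y = 2: RHS = 175 is not a perfect cube.
  y = -2: RHS = -209 is not a perfect cube.
  y = 3: RHS = 631 is not a perfect cube.
  y = -3: RHS = -665 is not a perfect cube.
Continuing the search up to |y| = 35 finds no solutions either.
No (x, y) in the scanned range satisfies the equation.

No integer solutions with |y| ≤ 35.


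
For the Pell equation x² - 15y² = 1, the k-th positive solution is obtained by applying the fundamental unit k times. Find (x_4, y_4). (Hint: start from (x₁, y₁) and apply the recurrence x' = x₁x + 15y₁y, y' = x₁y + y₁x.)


Step 1: Find the fundamental solution (x₁, y₁) of x² - 15y² = 1.
  Expand √15 as a continued fraction. a₀ = ⌊√15⌋ = 3; iterate m_{k+1} = d_k·a_k − m_k, d_{k+1} = (15 − m_{k+1}²)/d_k, a_{k+1} = ⌊(a₀ + m_{k+1})/d_{k+1}⌋ (starting m₀ = 0, d₀ = 1), with convergents p_k = a_k·p_{k-1} + p_{k-2}, q_k = a_k·q_{k-1} + q_{k-2} (p₋₁ = 1, q₋₁ = 0):
  k = 0: a₀ = 3; p₀/q₀ = 3/1; p₀² − 15·q₀² = 9 − 15 = -6.
  k = 1: m = 3, d = 6, a = ⌊(3 + 3)/6⌋ = 1; p/q = (1·3 + 1)/(1·1 + 0) = 4/1; p² − 15·q² = 16 − 15 = 1.
  The first convergent with p² − 15·q² = 1 gives the fundamental solution (x₁, y₁) = (4, 1).
Step 2: Apply the recurrence (x_{n+1}, y_{n+1}) = (x₁x_n + 15y₁y_n, x₁y_n + y₁x_n) repeatedly.
  From (x_1, y_1) = (4, 1): x_2 = 4·4 + 15·1·1 = 31; y_2 = 4·1 + 1·4 = 8.
  From (x_2, y_2) = (31, 8): x_3 = 4·31 + 15·1·8 = 244; y_3 = 4·8 + 1·31 = 63.
  From (x_3, y_3) = (244, 63): x_4 = 4·244 + 15·1·63 = 1921; y_4 = 4·63 + 1·244 = 496.
Step 3: Verify x_4² - 15·y_4² = 3690241 - 3690240 = 1 (should be 1). ✓

(x_1, y_1) = (4, 1); (x_4, y_4) = (1921, 496).


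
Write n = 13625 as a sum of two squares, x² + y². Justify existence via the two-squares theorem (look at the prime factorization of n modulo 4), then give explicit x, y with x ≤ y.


Step 1: Factor n = 13625 = 5^3 · 109.
Step 2: Check the mod-4 condition on each prime factor: 5 ≡ 1 (mod 4), exponent 3; 109 ≡ 1 (mod 4), exponent 1.
All primes ≡ 3 (mod 4) appear to even exponent (or don't appear), so by the two-squares theorem n IS expressible as a sum of two squares.
Step 3: Build a representation. Group n = k² · m with k = 5 and m = 5 · 109 = 545 (a product of primes ≡ 1 (mod 4)); a representation of m scales to one of n via (k·x)² + (k·y)² = k²(x² + y²). Each prime p ≡ 1 (mod 4) is itself a sum of two squares; find a² by testing p − a² for a perfect square:
  5: 5 − 1² = 4 = 2² ⇒ 5 = 1² + 2².
  109: 109 − 1² = 108, 109 − 2² = 105, 109 − 3² = 100 = 10² ⇒ 109 = 3² + 10².
  Combine using the Brahmagupta–Fibonacci identity (a² + b²)(c² + d²) = (ac − bd)² + (ad + bc)² = (ac + bd)² + (ad − bc)²:
  5 · 109 = 545: from (1² + 2²)(3² + 10²), take (1·3 − 2·10, 1·10 + 2·3) = (3 − 20, 10 + 6) = (-17, 16); dropping signs (only squares matter) gives (17, 16); check 17² + 16² = 289 + 256 = 545 ✓.
  Scale by k = 5: (5·17, 5·16) = (85, 80).
Step 4: Order so x ≤ y and verify: 80² + 85² = 6400 + 7225 = 13625 = n. ✓

n = 13625 = 80² + 85² (one valid representation with x ≤ y).


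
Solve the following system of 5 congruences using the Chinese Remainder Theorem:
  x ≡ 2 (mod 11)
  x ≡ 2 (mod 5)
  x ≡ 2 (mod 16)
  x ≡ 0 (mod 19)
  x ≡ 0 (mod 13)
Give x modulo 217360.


Product of moduli M = 11 · 5 · 16 · 19 · 13 = 217360.
Merge one congruence at a time:
  Start: x ≡ 2 (mod 11).
  Combine with x ≡ 2 (mod 5); new modulus lcm = 55.
    Write x = 2 + 11·t and substitute into x ≡ 2 (mod 5): 11·t ≡ 2 − 2 = 0 (mod 5).
    Reduce coefficients mod 5: 1·t ≡ 0 (mod 5).
    So t ≡ 0 (mod 5).
    Then x = 2 + 11·0 = 2, valid modulo lcm(11, 5) = 55: x ≡ 2 (mod 55).
  Combine with x ≡ 2 (mod 16); new modulus lcm = 880.
    Write x = 2 + 55·t and substitute into x ≡ 2 (mod 16): 55·t ≡ 2 − 2 = 0 (mod 16).
    Reduce coefficients mod 16: 7·t ≡ 0 (mod 16).
    The inverse of 7 mod 16 is 7 (since 7·7 = 49 = 3·16 + 1), so t ≡ 7·0 = 0 ≡ 0 (mod 16).
    Then x = 2 + 55·0 = 2, valid modulo lcm(55, 16) = 880: x ≡ 2 (mod 880).
  Combine with x ≡ 0 (mod 19); new modulus lcm = 16720.
    Write x = 2 + 880·t and substitute into x ≡ 0 (mod 19): 880·t ≡ 0 − 2 = -2 (mod 19).
    Reduce coefficients mod 19: 6·t ≡ 17 (mod 19).
    The inverse of 6 mod 19 is 16 (since 6·16 = 96 = 5·19 + 1), so t ≡ 16·17 = 272 ≡ 6 (mod 19).
    Then x = 2 + 880·6 = 5282, valid modulo lcm(880, 19) = 16720: x ≡ 5282 (mod 16720).
  Combine with x ≡ 0 (mod 13); new modulus lcm = 217360.
    Write x = 5282 + 16720·t and substitute into x ≡ 0 (mod 13): 16720·t ≡ 0 − 5282 = -5282 (mod 13).
    Reduce coefficients mod 13: 2·t ≡ 9 (mod 13).
    The inverse of 2 mod 13 is 7 (since 2·7 = 14 = 1·13 + 1), so t ≡ 7·9 = 63 ≡ 11 (mod 13).
    Then x = 5282 + 16720·11 = 189202, valid modulo lcm(16720, 13) = 217360: x ≡ 189202 (mod 217360).
Verify against each original: 189202 mod 11 = 2, 189202 mod 5 = 2, 189202 mod 16 = 2, 189202 mod 19 = 0, 189202 mod 13 = 0.

x ≡ 189202 (mod 217360).


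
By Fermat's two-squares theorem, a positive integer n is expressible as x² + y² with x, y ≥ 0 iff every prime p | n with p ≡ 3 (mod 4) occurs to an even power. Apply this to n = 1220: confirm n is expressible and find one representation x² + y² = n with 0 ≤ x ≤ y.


Step 1: Factor n = 1220 = 2^2 · 5 · 61.
Step 2: Check the mod-4 condition on each prime factor: 2 = 2 (special); 5 ≡ 1 (mod 4), exponent 1; 61 ≡ 1 (mod 4), exponent 1.
All primes ≡ 3 (mod 4) appear to even exponent (or don't appear), so by the two-squares theorem n IS expressible as a sum of two squares.
Step 3: Build a representation. Group n = k² · m with k = 2 and m = 5 · 61 = 305 (a product of primes ≡ 1 (mod 4)); a representation of m scales to one of n via (k·x)² + (k·y)² = k²(x² + y²). Each prime p ≡ 1 (mod 4) is itself a sum of two squares; find a² by testing p − a² for a perfect square:
  5: 5 − 1² = 4 = 2² ⇒ 5 = 1² + 2².
  61: 61 − 1² = 60, 61 − 2² = 57, 61 − 3² = 52, 61 − 4² = 45, 61 − 5² = 36 = 6² ⇒ 61 = 5² + 6².
  Combine using the Brahmagupta–Fibonacci identity (a² + b²)(c² + d²) = (ac − bd)² + (ad + bc)² = (ac + bd)² + (ad − bc)²:
  5 · 61 = 305: from (1² + 2²)(5² + 6²), take (1·5 − 2·6, 1·6 + 2·5) = (5 − 12, 6 + 10) = (-7, 16); dropping signs (only squares matter) gives (7, 16); check 7² + 16² = 49 + 256 = 305 ✓.
  Scale by k = 2: (2·7, 2·16) = (14, 32).
Step 4: Order so x ≤ y and verify: 14² + 32² = 196 + 1024 = 1220 = n. ✓

n = 1220 = 14² + 32² (one valid representation with x ≤ y).


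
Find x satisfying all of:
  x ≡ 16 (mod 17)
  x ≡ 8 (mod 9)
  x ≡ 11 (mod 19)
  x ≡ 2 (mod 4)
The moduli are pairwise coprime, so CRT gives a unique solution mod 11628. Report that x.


Product of moduli M = 17 · 9 · 19 · 4 = 11628.
Merge one congruence at a time:
  Start: x ≡ 16 (mod 17).
  Combine with x ≡ 8 (mod 9); new modulus lcm = 153.
    Write x = 16 + 17·t and substitute into x ≡ 8 (mod 9): 17·t ≡ 8 − 16 = -8 (mod 9).
    Reduce coefficients mod 9: 8·t ≡ 1 (mod 9).
    The inverse of 8 mod 9 is 8 (since 8·8 = 64 = 7·9 + 1), so t ≡ 8·1 = 8 ≡ 8 (mod 9).
    Then x = 16 + 17·8 = 152, valid modulo lcm(17, 9) = 153: x ≡ 152 (mod 153).
  Combine with x ≡ 11 (mod 19); new modulus lcm = 2907.
    Write x = 152 + 153·t and substitute into x ≡ 11 (mod 19): 153·t ≡ 11 − 152 = -141 (mod 19).
    Reduce coefficients mod 19: 1·t ≡ 11 (mod 19).
    So t ≡ 11 (mod 19).
    Then x = 152 + 153·11 = 1835, valid modulo lcm(153, 19) = 2907: x ≡ 1835 (mod 2907).
  Combine with x ≡ 2 (mod 4); new modulus lcm = 11628.
    Write x = 1835 + 2907·t and substitute into x ≡ 2 (mod 4): 2907·t ≡ 2 − 1835 = -1833 (mod 4).
    Reduce coefficients mod 4: 3·t ≡ 3 (mod 4).
    The inverse of 3 mod 4 is 3 (since 3·3 = 9 = 2·4 + 1), so t ≡ 3·3 = 9 ≡ 1 (mod 4).
    Then x = 1835 + 2907·1 = 4742, valid modulo lcm(2907, 4) = 11628: x ≡ 4742 (mod 11628).
Verify against each original: 4742 mod 17 = 16, 4742 mod 9 = 8, 4742 mod 19 = 11, 4742 mod 4 = 2.

x ≡ 4742 (mod 11628).


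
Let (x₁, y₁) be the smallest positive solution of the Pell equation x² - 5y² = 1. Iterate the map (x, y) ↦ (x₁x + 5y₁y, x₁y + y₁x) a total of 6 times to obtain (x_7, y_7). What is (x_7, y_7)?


Step 1: Find the fundamental solution (x₁, y₁) of x² - 5y² = 1.
  Expand √5 as a continued fraction. a₀ = ⌊√5⌋ = 2; iterate m_{k+1} = d_k·a_k − m_k, d_{k+1} = (5 − m_{k+1}²)/d_k, a_{k+1} = ⌊(a₀ + m_{k+1})/d_{k+1}⌋ (starting m₀ = 0, d₀ = 1), with convergents p_k = a_k·p_{k-1} + p_{k-2}, q_k = a_k·q_{k-1} + q_{k-2} (p₋₁ = 1, q₋₁ = 0):
  k = 0: a₀ = 2; p₀/q₀ = 2/1; p₀² − 5·q₀² = 4 − 5 = -1.
  k = 1: m = 2, d = 1, a = ⌊(2 + 2)/1⌋ = 4; p/q = (4·2 + 1)/(4·1 + 0) = 9/4; p² − 5·q² = 81 − 80 = 1.
  The first convergent with p² − 5·q² = 1 gives the fundamental solution (x₁, y₁) = (9, 4).
Step 2: Apply the recurrence (x_{n+1}, y_{n+1}) = (x₁x_n + 5y₁y_n, x₁y_n + y₁x_n) repeatedly.
  From (x_1, y_1) = (9, 4): x_2 = 9·9 + 5·4·4 = 161; y_2 = 9·4 + 4·9 = 72.
  From (x_2, y_2) = (161, 72): x_3 = 9·161 + 5·4·72 = 2889; y_3 = 9·72 + 4·161 = 1292.
  From (x_3, y_3) = (2889, 1292): x_4 = 9·2889 + 5·4·1292 = 51841; y_4 = 9·1292 + 4·2889 = 23184.
  From (x_4, y_4) = (51841, 23184): x_5 = 9·51841 + 5·4·23184 = 930249; y_5 = 9·23184 + 4·51841 = 416020.
  From (x_5, y_5) = (930249, 416020): x_6 = 9·930249 + 5·4·416020 = 16692641; y_6 = 9·416020 + 4·930249 = 7465176.
  From (x_6, y_6) = (16692641, 7465176): x_7 = 9·16692641 + 5·4·7465176 = 299537289; y_7 = 9·7465176 + 4·16692641 = 133957148.
Step 3: Verify x_7² - 5·y_7² = 89722587501469521 - 89722587501469520 = 1 (should be 1). ✓

(x_1, y_1) = (9, 4); (x_7, y_7) = (299537289, 133957148).


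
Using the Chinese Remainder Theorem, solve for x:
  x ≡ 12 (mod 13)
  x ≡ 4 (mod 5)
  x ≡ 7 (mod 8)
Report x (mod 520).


Moduli 13, 5, 8 are pairwise coprime; by CRT there is a unique solution modulo M = 13 · 5 · 8 = 520.
Solve pairwise, accumulating the modulus:
  Start with x ≡ 12 (mod 13).
  Combine with x ≡ 4 (mod 5): since gcd(13, 5) = 1, we get a unique residue mod 65.
    Write x = 12 + 13·t and substitute into x ≡ 4 (mod 5): 13·t ≡ 4 − 12 = -8 (mod 5).
    Reduce coefficients mod 5: 3·t ≡ 2 (mod 5).
    The inverse of 3 mod 5 is 2 (since 3·2 = 6 = 1·5 + 1), so t ≡ 2·2 = 4 ≡ 4 (mod 5).
    Then x = 12 + 13·4 = 64, valid modulo lcm(13, 5) = 65: x ≡ 64 (mod 65).
  Combine with x ≡ 7 (mod 8): since gcd(65, 8) = 1, we get a unique residue mod 520.
    Write x = 64 + 65·t and substitute into x ≡ 7 (mod 8): 65·t ≡ 7 − 64 = -57 (mod 8).
    Reduce coefficients mod 8: 1·t ≡ 7 (mod 8).
    So t ≡ 7 (mod 8).
    Then x = 64 + 65·7 = 519, valid modulo lcm(65, 8) = 520: x ≡ 519 (mod 520).
Verify: 519 mod 13 = 12 ✓, 519 mod 5 = 4 ✓, 519 mod 8 = 7 ✓.

x ≡ 519 (mod 520).


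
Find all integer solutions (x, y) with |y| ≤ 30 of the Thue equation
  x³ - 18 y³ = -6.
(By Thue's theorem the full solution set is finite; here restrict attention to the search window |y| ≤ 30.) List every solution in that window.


The equation is x³ - 18y³ = -6. For fixed y, x³ = 18·y³ − 6, so a solution requires the RHS to be a perfect cube.
Strategy: iterate y from -30 to 30, compute RHS = 18·y³ − 6, and check whether it is a (positive or negative) perfect cube.
Check small values of y:
  y = 0: RHS = -6 is not a perfect cube.
  y = 1: RHS = 12 is not a perfect cube.
  y = -1: RHS = -24 is not a perfect cube.
  y = 2: RHS = 138 is not a perfect cube.
  y = -2: RHS = -150 is not a perfect cube.
  y = 3: RHS = 480 is not a perfect cube.
  y = -3: RHS = -492 is not a perfect cube.
Continuing the search up to |y| = 30 finds no solutions either.
No (x, y) in the scanned range satisfies the equation.

No integer solutions with |y| ≤ 30.


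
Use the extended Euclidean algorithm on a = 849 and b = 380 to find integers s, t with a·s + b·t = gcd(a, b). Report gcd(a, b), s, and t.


Euclidean algorithm on (849, 380) — divide until remainder is 0:
  849 = 2 · 380 + 89
  380 = 4 · 89 + 24
  89 = 3 · 24 + 17
  24 = 1 · 17 + 7
  17 = 2 · 7 + 3
  7 = 2 · 3 + 1
  3 = 3 · 1 + 0
gcd(849, 380) = 1.
Track Bezout coefficients alongside the remainders: start with r₀ = 849 = a·1 + b·0 (s = 1, t = 0) and r₁ = 380 = a·0 + b·1 (s = 0, t = 1); each new remainder r_{k+1} = r_{k-1} − q_k·r_k inherits s_{k+1} = s_{k-1} − q_k·s_k, t_{k+1} = t_{k-1} − q_k·t_k, so r_k = a·s_k + b·t_k at every step:
  q = 2: r = 89, s = 1 − 2·0 = 1, t = 0 − 2·1 = -2  (check: 849·1 + 380·(-2) = 89)
  q = 4: r = 24, s = 0 − 4·1 = -4, t = 1 − 4·(-2) = 9  (check: 849·(-4) + 380·9 = 24)
  q = 3: r = 17, s = 1 − 3·(-4) = 13, t = -2 − 3·9 = -29  (check: 849·13 + 380·(-29) = 17)
  q = 1: r = 7, s = -4 − 1·13 = -17, t = 9 − 1·(-29) = 38  (check: 849·(-17) + 380·38 = 7)
  q = 2: r = 3, s = 13 − 2·(-17) = 47, t = -29 − 2·38 = -105  (check: 849·47 + 380·(-105) = 3)
  q = 2: r = 1, s = -17 − 2·47 = -111, t = 38 − 2·(-105) = 248  (check: 849·(-111) + 380·248 = 1)
The row with r = 1 (the gcd) gives the Bezout coefficients s = -111, t = 248.
Result: 849 · (-111) + 380 · (248) = 1.

gcd(849, 380) = 1; s = -111, t = 248 (check: 849·(-111) + 380·248 = 1).


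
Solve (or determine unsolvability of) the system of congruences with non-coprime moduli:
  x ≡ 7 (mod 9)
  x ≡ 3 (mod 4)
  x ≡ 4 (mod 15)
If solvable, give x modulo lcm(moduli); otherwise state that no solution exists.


Moduli 9, 4, 15 are not pairwise coprime, so CRT works modulo lcm(m_i) when all pairwise compatibility conditions hold.
Pairwise compatibility: gcd(m_i, m_j) must divide a_i - a_j for every pair.
Merge one congruence at a time:
  Start: x ≡ 7 (mod 9).
  Combine with x ≡ 3 (mod 4): gcd(9, 4) = 1; 3 - 7 = -4, which IS divisible by 1, so compatible.
    Write x = 7 + 9·t and substitute into x ≡ 3 (mod 4): 9·t ≡ 3 − 7 = -4 (mod 4).
    Reduce coefficients mod 4: 1·t ≡ 0 (mod 4).
    So t ≡ 0 (mod 4).
    Then x = 7 + 9·0 = 7, valid modulo lcm(9, 4) = 36: x ≡ 7 (mod 36).
  Combine with x ≡ 4 (mod 15): gcd(36, 15) = 3; 4 - 7 = -3, which IS divisible by 3, so compatible.
    Write x = 7 + 36·t and substitute into x ≡ 4 (mod 15): 36·t ≡ 4 − 7 = -3 (mod 15).
    Divide the congruence (and modulus) by g = 3: 12·t ≡ -1 (mod 5).
    Reduce coefficients mod 5: 2·t ≡ 4 (mod 5).
    The inverse of 2 mod 5 is 3 (since 2·3 = 6 = 1·5 + 1), so t ≡ 3·4 = 12 ≡ 2 (mod 5).
    Then x = 7 + 36·2 = 79, valid modulo lcm(36, 15) = 180: x ≡ 79 (mod 180).
Verify: 79 mod 9 = 7, 79 mod 4 = 3, 79 mod 15 = 4.

x ≡ 79 (mod 180).


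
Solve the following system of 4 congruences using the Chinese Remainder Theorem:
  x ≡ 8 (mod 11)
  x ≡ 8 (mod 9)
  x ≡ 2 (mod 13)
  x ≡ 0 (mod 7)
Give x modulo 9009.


Product of moduli M = 11 · 9 · 13 · 7 = 9009.
Merge one congruence at a time:
  Start: x ≡ 8 (mod 11).
  Combine with x ≡ 8 (mod 9); new modulus lcm = 99.
    Write x = 8 + 11·t and substitute into x ≡ 8 (mod 9): 11·t ≡ 8 − 8 = 0 (mod 9).
    Reduce coefficients mod 9: 2·t ≡ 0 (mod 9).
    The inverse of 2 mod 9 is 5 (since 2·5 = 10 = 1·9 + 1), so t ≡ 5·0 = 0 ≡ 0 (mod 9).
    Then x = 8 + 11·0 = 8, valid modulo lcm(11, 9) = 99: x ≡ 8 (mod 99).
  Combine with x ≡ 2 (mod 13); new modulus lcm = 1287.
    Write x = 8 + 99·t and substitute into x ≡ 2 (mod 13): 99·t ≡ 2 − 8 = -6 (mod 13).
    Reduce coefficients mod 13: 8·t ≡ 7 (mod 13).
    The inverse of 8 mod 13 is 5 (since 8·5 = 40 = 3·13 + 1), so t ≡ 5·7 = 35 ≡ 9 (mod 13).
    Then x = 8 + 99·9 = 899, valid modulo lcm(99, 13) = 1287: x ≡ 899 (mod 1287).
  Combine with x ≡ 0 (mod 7); new modulus lcm = 9009.
    Write x = 899 + 1287·t and substitute into x ≡ 0 (mod 7): 1287·t ≡ 0 − 899 = -899 (mod 7).
    Reduce coefficients mod 7: 6·t ≡ 4 (mod 7).
    The inverse of 6 mod 7 is 6 (since 6·6 = 36 = 5·7 + 1), so t ≡ 6·4 = 24 ≡ 3 (mod 7).
    Then x = 899 + 1287·3 = 4760, valid modulo lcm(1287, 7) = 9009: x ≡ 4760 (mod 9009).
Verify against each original: 4760 mod 11 = 8, 4760 mod 9 = 8, 4760 mod 13 = 2, 4760 mod 7 = 0.

x ≡ 4760 (mod 9009).


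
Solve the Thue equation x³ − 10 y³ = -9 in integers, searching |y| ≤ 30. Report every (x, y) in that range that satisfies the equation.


The equation is x³ - 10y³ = -9. For fixed y, x³ = 10·y³ − 9, so a solution requires the RHS to be a perfect cube.
Strategy: iterate y from -30 to 30, compute RHS = 10·y³ − 9, and check whether it is a (positive or negative) perfect cube.
Check small values of y:
  y = 0: RHS = -9 is not a perfect cube.
  y = 1: RHS = 1 = (1)³ ⇒ x = 1 works.
  y = -1: RHS = -19 is not a perfect cube.
  y = 2: RHS = 71 is not a perfect cube.
  y = -2: RHS = -89 is not a perfect cube.
  y = 3: RHS = 261 is not a perfect cube.
  y = -3: RHS = -279 is not a perfect cube.
Continuing the search up to |y| = 30 finds no further solutions beyond those listed.
Collected solutions: (1, 1).

Solutions (with |y| ≤ 30): (1, 1).


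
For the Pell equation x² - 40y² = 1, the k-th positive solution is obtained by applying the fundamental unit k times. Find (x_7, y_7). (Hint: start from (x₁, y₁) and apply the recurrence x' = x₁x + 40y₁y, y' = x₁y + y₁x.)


Step 1: Find the fundamental solution (x₁, y₁) of x² - 40y² = 1.
  Expand √40 as a continued fraction. a₀ = ⌊√40⌋ = 6; iterate m_{k+1} = d_k·a_k − m_k, d_{k+1} = (40 − m_{k+1}²)/d_k, a_{k+1} = ⌊(a₀ + m_{k+1})/d_{k+1}⌋ (starting m₀ = 0, d₀ = 1), with convergents p_k = a_k·p_{k-1} + p_{k-2}, q_k = a_k·q_{k-1} + q_{k-2} (p₋₁ = 1, q₋₁ = 0):
  k = 0: a₀ = 6; p₀/q₀ = 6/1; p₀² − 40·q₀² = 36 − 40 = -4.
  k = 1: m = 6, d = 4, a = ⌊(6 + 6)/4⌋ = 3; p/q = (3·6 + 1)/(3·1 + 0) = 19/3; p² − 40·q² = 361 − 360 = 1.
  The first convergent with p² − 40·q² = 1 gives the fundamental solution (x₁, y₁) = (19, 3).
Step 2: Apply the recurrence (x_{n+1}, y_{n+1}) = (x₁x_n + 40y₁y_n, x₁y_n + y₁x_n) repeatedly.
  From (x_1, y_1) = (19, 3): x_2 = 19·19 + 40·3·3 = 721; y_2 = 19·3 + 3·19 = 114.
  From (x_2, y_2) = (721, 114): x_3 = 19·721 + 40·3·114 = 27379; y_3 = 19·114 + 3·721 = 4329.
  From (x_3, y_3) = (27379, 4329): x_4 = 19·27379 + 40·3·4329 = 1039681; y_4 = 19·4329 + 3·27379 = 164388.
  From (x_4, y_4) = (1039681, 164388): x_5 = 19·1039681 + 40·3·164388 = 39480499; y_5 = 19·164388 + 3·1039681 = 6242415.
  From (x_5, y_5) = (39480499, 6242415): x_6 = 19·39480499 + 40·3·6242415 = 1499219281; y_6 = 19·6242415 + 3·39480499 = 237047382.
  From (x_6, y_6) = (1499219281, 237047382): x_7 = 19·1499219281 + 40·3·237047382 = 56930852179; y_7 = 19·237047382 + 3·1499219281 = 9001558101.
Step 3: Verify x_7² - 40·y_7² = 3241121929827149048041 - 3241121929827149048040 = 1 (should be 1). ✓

(x_1, y_1) = (19, 3); (x_7, y_7) = (56930852179, 9001558101).


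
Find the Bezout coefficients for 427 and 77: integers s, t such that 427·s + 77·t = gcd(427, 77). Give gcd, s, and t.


Euclidean algorithm on (427, 77) — divide until remainder is 0:
  427 = 5 · 77 + 42
  77 = 1 · 42 + 35
  42 = 1 · 35 + 7
  35 = 5 · 7 + 0
gcd(427, 77) = 7.
Track Bezout coefficients alongside the remainders: start with r₀ = 427 = a·1 + b·0 (s = 1, t = 0) and r₁ = 77 = a·0 + b·1 (s = 0, t = 1); each new remainder r_{k+1} = r_{k-1} − q_k·r_k inherits s_{k+1} = s_{k-1} − q_k·s_k, t_{k+1} = t_{k-1} − q_k·t_k, so r_k = a·s_k + b·t_k at every step:
  q = 5: r = 42, s = 1 − 5·0 = 1, t = 0 − 5·1 = -5  (check: 427·1 + 77·(-5) = 42)
  q = 1: r = 35, s = 0 − 1·1 = -1, t = 1 − 1·(-5) = 6  (check: 427·(-1) + 77·6 = 35)
  q = 1: r = 7, s = 1 − 1·(-1) = 2, t = -5 − 1·6 = -11  (check: 427·2 + 77·(-11) = 7)
The row with r = 7 (the gcd) gives the Bezout coefficients s = 2, t = -11.
Result: 427 · (2) + 77 · (-11) = 7.

gcd(427, 77) = 7; s = 2, t = -11 (check: 427·2 + 77·(-11) = 7).


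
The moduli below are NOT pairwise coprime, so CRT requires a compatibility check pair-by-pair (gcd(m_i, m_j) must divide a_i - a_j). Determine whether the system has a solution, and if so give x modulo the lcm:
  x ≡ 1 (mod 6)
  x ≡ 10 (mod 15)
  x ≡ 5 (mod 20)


Moduli 6, 15, 20 are not pairwise coprime, so CRT works modulo lcm(m_i) when all pairwise compatibility conditions hold.
Pairwise compatibility: gcd(m_i, m_j) must divide a_i - a_j for every pair.
Merge one congruence at a time:
  Start: x ≡ 1 (mod 6).
  Combine with x ≡ 10 (mod 15): gcd(6, 15) = 3; 10 - 1 = 9, which IS divisible by 3, so compatible.
    Write x = 1 + 6·t and substitute into x ≡ 10 (mod 15): 6·t ≡ 10 − 1 = 9 (mod 15).
    Divide the congruence (and modulus) by g = 3: 2·t ≡ 3 (mod 5).
    The inverse of 2 mod 5 is 3 (since 2·3 = 6 = 1·5 + 1), so t ≡ 3·3 = 9 ≡ 4 (mod 5).
    Then x = 1 + 6·4 = 25, valid modulo lcm(6, 15) = 30: x ≡ 25 (mod 30).
  Combine with x ≡ 5 (mod 20): gcd(30, 20) = 10; 5 - 25 = -20, which IS divisible by 10, so compatible.
    Write x = 25 + 30·t and substitute into x ≡ 5 (mod 20): 30·t ≡ 5 − 25 = -20 (mod 20).
    Divide the congruence (and modulus) by g = 10: 3·t ≡ -2 (mod 2).
    Reduce coefficients mod 2: 1·t ≡ 0 (mod 2).
    So t ≡ 0 (mod 2).
    Then x = 25 + 30·0 = 25, valid modulo lcm(30, 20) = 60: x ≡ 25 (mod 60).
Verify: 25 mod 6 = 1, 25 mod 15 = 10, 25 mod 20 = 5.

x ≡ 25 (mod 60).


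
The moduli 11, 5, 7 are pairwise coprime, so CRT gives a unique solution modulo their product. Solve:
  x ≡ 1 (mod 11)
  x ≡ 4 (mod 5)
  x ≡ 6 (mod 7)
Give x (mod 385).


Moduli 11, 5, 7 are pairwise coprime; by CRT there is a unique solution modulo M = 11 · 5 · 7 = 385.
Solve pairwise, accumulating the modulus:
  Start with x ≡ 1 (mod 11).
  Combine with x ≡ 4 (mod 5): since gcd(11, 5) = 1, we get a unique residue mod 55.
    Write x = 1 + 11·t and substitute into x ≡ 4 (mod 5): 11·t ≡ 4 − 1 = 3 (mod 5).
    Reduce coefficients mod 5: 1·t ≡ 3 (mod 5).
    So t ≡ 3 (mod 5).
    Then x = 1 + 11·3 = 34, valid modulo lcm(11, 5) = 55: x ≡ 34 (mod 55).
  Combine with x ≡ 6 (mod 7): since gcd(55, 7) = 1, we get a unique residue mod 385.
    Write x = 34 + 55·t and substitute into x ≡ 6 (mod 7): 55·t ≡ 6 − 34 = -28 (mod 7).
    Reduce coefficients mod 7: 6·t ≡ 0 (mod 7).
    The inverse of 6 mod 7 is 6 (since 6·6 = 36 = 5·7 + 1), so t ≡ 6·0 = 0 ≡ 0 (mod 7).
    Then x = 34 + 55·0 = 34, valid modulo lcm(55, 7) = 385: x ≡ 34 (mod 385).
Verify: 34 mod 11 = 1 ✓, 34 mod 5 = 4 ✓, 34 mod 7 = 6 ✓.

x ≡ 34 (mod 385).


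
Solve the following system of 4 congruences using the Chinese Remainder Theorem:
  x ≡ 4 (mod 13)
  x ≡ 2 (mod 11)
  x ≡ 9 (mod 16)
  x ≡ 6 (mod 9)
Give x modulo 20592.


Product of moduli M = 13 · 11 · 16 · 9 = 20592.
Merge one congruence at a time:
  Start: x ≡ 4 (mod 13).
  Combine with x ≡ 2 (mod 11); new modulus lcm = 143.
    Write x = 4 + 13·t and substitute into x ≡ 2 (mod 11): 13·t ≡ 2 − 4 = -2 (mod 11).
    Reduce coefficients mod 11: 2·t ≡ 9 (mod 11).
    The inverse of 2 mod 11 is 6 (since 2·6 = 12 = 1·11 + 1), so t ≡ 6·9 = 54 ≡ 10 (mod 11).
    Then x = 4 + 13·10 = 134, valid modulo lcm(13, 11) = 143: x ≡ 134 (mod 143).
  Combine with x ≡ 9 (mod 16); new modulus lcm = 2288.
    Write x = 134 + 143·t and substitute into x ≡ 9 (mod 16): 143·t ≡ 9 − 134 = -125 (mod 16).
    Reduce coefficients mod 16: 15·t ≡ 3 (mod 16).
    The inverse of 15 mod 16 is 15 (since 15·15 = 225 = 14·16 + 1), so t ≡ 15·3 = 45 ≡ 13 (mod 16).
    Then x = 134 + 143·13 = 1993, valid modulo lcm(143, 16) = 2288: x ≡ 1993 (mod 2288).
  Combine with x ≡ 6 (mod 9); new modulus lcm = 20592.
    Write x = 1993 + 2288·t and substitute into x ≡ 6 (mod 9): 2288·t ≡ 6 − 1993 = -1987 (mod 9).
    Reduce coefficients mod 9: 2·t ≡ 2 (mod 9).
    The inverse of 2 mod 9 is 5 (since 2·5 = 10 = 1·9 + 1), so t ≡ 5·2 = 10 ≡ 1 (mod 9).
    Then x = 1993 + 2288·1 = 4281, valid modulo lcm(2288, 9) = 20592: x ≡ 4281 (mod 20592).
Verify against each original: 4281 mod 13 = 4, 4281 mod 11 = 2, 4281 mod 16 = 9, 4281 mod 9 = 6.

x ≡ 4281 (mod 20592).


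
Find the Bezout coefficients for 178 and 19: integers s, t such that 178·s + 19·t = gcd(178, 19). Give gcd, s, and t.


Euclidean algorithm on (178, 19) — divide until remainder is 0:
  178 = 9 · 19 + 7
  19 = 2 · 7 + 5
  7 = 1 · 5 + 2
  5 = 2 · 2 + 1
  2 = 2 · 1 + 0
gcd(178, 19) = 1.
Track Bezout coefficients alongside the remainders: start with r₀ = 178 = a·1 + b·0 (s = 1, t = 0) and r₁ = 19 = a·0 + b·1 (s = 0, t = 1); each new remainder r_{k+1} = r_{k-1} − q_k·r_k inherits s_{k+1} = s_{k-1} − q_k·s_k, t_{k+1} = t_{k-1} − q_k·t_k, so r_k = a·s_k + b·t_k at every step:
  q = 9: r = 7, s = 1 − 9·0 = 1, t = 0 − 9·1 = -9  (check: 178·1 + 19·(-9) = 7)
  q = 2: r = 5, s = 0 − 2·1 = -2, t = 1 − 2·(-9) = 19  (check: 178·(-2) + 19·19 = 5)
  q = 1: r = 2, s = 1 − 1·(-2) = 3, t = -9 − 1·19 = -28  (check: 178·3 + 19·(-28) = 2)
  q = 2: r = 1, s = -2 − 2·3 = -8, t = 19 − 2·(-28) = 75  (check: 178·(-8) + 19·75 = 1)
The row with r = 1 (the gcd) gives the Bezout coefficients s = -8, t = 75.
Result: 178 · (-8) + 19 · (75) = 1.

gcd(178, 19) = 1; s = -8, t = 75 (check: 178·(-8) + 19·75 = 1).


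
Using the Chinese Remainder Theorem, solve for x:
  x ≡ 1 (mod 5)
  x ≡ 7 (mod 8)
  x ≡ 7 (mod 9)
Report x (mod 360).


Moduli 5, 8, 9 are pairwise coprime; by CRT there is a unique solution modulo M = 5 · 8 · 9 = 360.
Solve pairwise, accumulating the modulus:
  Start with x ≡ 1 (mod 5).
  Combine with x ≡ 7 (mod 8): since gcd(5, 8) = 1, we get a unique residue mod 40.
    Write x = 1 + 5·t and substitute into x ≡ 7 (mod 8): 5·t ≡ 7 − 1 = 6 (mod 8).
    The inverse of 5 mod 8 is 5 (since 5·5 = 25 = 3·8 + 1), so t ≡ 5·6 = 30 ≡ 6 (mod 8).
    Then x = 1 + 5·6 = 31, valid modulo lcm(5, 8) = 40: x ≡ 31 (mod 40).
  Combine with x ≡ 7 (mod 9): since gcd(40, 9) = 1, we get a unique residue mod 360.
    Write x = 31 + 40·t and substitute into x ≡ 7 (mod 9): 40·t ≡ 7 − 31 = -24 (mod 9).
    Reduce coefficients mod 9: 4·t ≡ 3 (mod 9).
    The inverse of 4 mod 9 is 7 (since 4·7 = 28 = 3·9 + 1), so t ≡ 7·3 = 21 ≡ 3 (mod 9).
    Then x = 31 + 40·3 = 151, valid modulo lcm(40, 9) = 360: x ≡ 151 (mod 360).
Verify: 151 mod 5 = 1 ✓, 151 mod 8 = 7 ✓, 151 mod 9 = 7 ✓.

x ≡ 151 (mod 360).


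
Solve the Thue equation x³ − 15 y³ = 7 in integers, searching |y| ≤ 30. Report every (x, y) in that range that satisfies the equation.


The equation is x³ - 15y³ = 7. For fixed y, x³ = 15·y³ + 7, so a solution requires the RHS to be a perfect cube.
Strategy: iterate y from -30 to 30, compute RHS = 15·y³ + 7, and check whether it is a (positive or negative) perfect cube.
Check small values of y:
  y = 0: RHS = 7 is not a perfect cube.
  y = 1: RHS = 22 is not a perfect cube.
  y = -1: RHS = -8 = (-2)³ ⇒ x = -2 works.
  y = 2: RHS = 127 is not a perfect cube.
  y = -2: RHS = -113 is not a perfect cube.
  y = 3: RHS = 412 is not a perfect cube.
  y = -3: RHS = -398 is not a perfect cube.
Continuing the search up to |y| = 30 finds no further solutions beyond those listed.
Collected solutions: (-2, -1).

Solutions (with |y| ≤ 30): (-2, -1).


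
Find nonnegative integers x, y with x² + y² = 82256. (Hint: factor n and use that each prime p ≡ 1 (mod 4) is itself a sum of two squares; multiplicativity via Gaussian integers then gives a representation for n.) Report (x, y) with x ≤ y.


Step 1: Factor n = 82256 = 2^4 · 53 · 97.
Step 2: Check the mod-4 condition on each prime factor: 2 = 2 (special); 53 ≡ 1 (mod 4), exponent 1; 97 ≡ 1 (mod 4), exponent 1.
All primes ≡ 3 (mod 4) appear to even exponent (or don't appear), so by the two-squares theorem n IS expressible as a sum of two squares.
Step 3: Build a representation. Group n = k² · m with k = 4 and m = 53 · 97 = 5141 (a product of primes ≡ 1 (mod 4)); a representation of m scales to one of n via (k·x)² + (k·y)² = k²(x² + y²). Each prime p ≡ 1 (mod 4) is itself a sum of two squares; find a² by testing p − a² for a perfect square:
  53: 53 − 1² = 52, 53 − 2² = 49 = 7² ⇒ 53 = 2² + 7².
  97: 97 − 1² = 96, 97 − 2² = 93, 97 − 3² = 88, 97 − 4² = 81 = 9² ⇒ 97 = 4² + 9².
  Combine using the Brahmagupta–Fibonacci identity (a² + b²)(c² + d²) = (ac − bd)² + (ad + bc)² = (ac + bd)² + (ad − bc)²:
  53 · 97 = 5141: from (2² + 7²)(4² + 9²), take (2·4 − 7·9, 2·9 + 7·4) = (8 − 63, 18 + 28) = (-55, 46); dropping signs (only squares matter) gives (55, 46); check 55² + 46² = 3025 + 2116 = 5141 ✓.
  Scale by k = 4: (4·55, 4·46) = (220, 184).
Step 4: Order so x ≤ y and verify: 184² + 220² = 33856 + 48400 = 82256 = n. ✓

n = 82256 = 184² + 220² (one valid representation with x ≤ y).


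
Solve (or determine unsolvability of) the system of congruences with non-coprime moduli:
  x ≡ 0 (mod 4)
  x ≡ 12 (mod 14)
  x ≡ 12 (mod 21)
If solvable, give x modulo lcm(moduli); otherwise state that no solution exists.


Moduli 4, 14, 21 are not pairwise coprime, so CRT works modulo lcm(m_i) when all pairwise compatibility conditions hold.
Pairwise compatibility: gcd(m_i, m_j) must divide a_i - a_j for every pair.
Merge one congruence at a time:
  Start: x ≡ 0 (mod 4).
  Combine with x ≡ 12 (mod 14): gcd(4, 14) = 2; 12 - 0 = 12, which IS divisible by 2, so compatible.
    Write x = 0 + 4·t and substitute into x ≡ 12 (mod 14): 4·t ≡ 12 − 0 = 12 (mod 14).
    Divide the congruence (and modulus) by g = 2: 2·t ≡ 6 (mod 7).
    The inverse of 2 mod 7 is 4 (since 2·4 = 8 = 1·7 + 1), so t ≡ 4·6 = 24 ≡ 3 (mod 7).
    Then x = 0 + 4·3 = 12, valid modulo lcm(4, 14) = 28: x ≡ 12 (mod 28).
  Combine with x ≡ 12 (mod 21): gcd(28, 21) = 7; 12 - 12 = 0, which IS divisible by 7, so compatible.
    Write x = 12 + 28·t and substitute into x ≡ 12 (mod 21): 28·t ≡ 12 − 12 = 0 (mod 21).
    Divide the congruence (and modulus) by g = 7: 4·t ≡ 0 (mod 3).
    Reduce coefficients mod 3: 1·t ≡ 0 (mod 3).
    So t ≡ 0 (mod 3).
    Then x = 12 + 28·0 = 12, valid modulo lcm(28, 21) = 84: x ≡ 12 (mod 84).
Verify: 12 mod 4 = 0, 12 mod 14 = 12, 12 mod 21 = 12.

x ≡ 12 (mod 84).


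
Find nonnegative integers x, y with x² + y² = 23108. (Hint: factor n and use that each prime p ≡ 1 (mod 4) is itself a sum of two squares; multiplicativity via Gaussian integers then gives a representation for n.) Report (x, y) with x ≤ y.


Step 1: Factor n = 23108 = 2^2 · 53 · 109.
Step 2: Check the mod-4 condition on each prime factor: 2 = 2 (special); 53 ≡ 1 (mod 4), exponent 1; 109 ≡ 1 (mod 4), exponent 1.
All primes ≡ 3 (mod 4) appear to even exponent (or don't appear), so by the two-squares theorem n IS expressible as a sum of two squares.
Step 3: Build a representation. Group n = k² · m with k = 2 and m = 53 · 109 = 5777 (a product of primes ≡ 1 (mod 4)); a representation of m scales to one of n via (k·x)² + (k·y)² = k²(x² + y²). Each prime p ≡ 1 (mod 4) is itself a sum of two squares; find a² by testing p − a² for a perfect square:
  53: 53 − 1² = 52, 53 − 2² = 49 = 7² ⇒ 53 = 2² + 7².
  109: 109 − 1² = 108, 109 − 2² = 105, 109 − 3² = 100 = 10² ⇒ 109 = 3² + 10².
  Combine using the Brahmagupta–Fibonacci identity (a² + b²)(c² + d²) = (ac − bd)² + (ad + bc)² = (ac + bd)² + (ad − bc)²:
  53 · 109 = 5777: from (2² + 7²)(3² + 10²), take (2·3 − 7·10, 2·10 + 7·3) = (6 − 70, 20 + 21) = (-64, 41); dropping signs (only squares matter) gives (64, 41); check 64² + 41² = 4096 + 1681 = 5777 ✓.
  Scale by k = 2: (2·64, 2·41) = (128, 82).
Step 4: Order so x ≤ y and verify: 82² + 128² = 6724 + 16384 = 23108 = n. ✓

n = 23108 = 82² + 128² (one valid representation with x ≤ y).


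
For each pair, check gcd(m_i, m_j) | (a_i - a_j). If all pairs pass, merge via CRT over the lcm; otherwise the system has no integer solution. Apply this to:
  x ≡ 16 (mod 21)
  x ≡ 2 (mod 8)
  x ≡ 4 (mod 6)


Moduli 21, 8, 6 are not pairwise coprime, so CRT works modulo lcm(m_i) when all pairwise compatibility conditions hold.
Pairwise compatibility: gcd(m_i, m_j) must divide a_i - a_j for every pair.
Merge one congruence at a time:
  Start: x ≡ 16 (mod 21).
  Combine with x ≡ 2 (mod 8): gcd(21, 8) = 1; 2 - 16 = -14, which IS divisible by 1, so compatible.
    Write x = 16 + 21·t and substitute into x ≡ 2 (mod 8): 21·t ≡ 2 − 16 = -14 (mod 8).
    Reduce coefficients mod 8: 5·t ≡ 2 (mod 8).
    The inverse of 5 mod 8 is 5 (since 5·5 = 25 = 3·8 + 1), so t ≡ 5·2 = 10 ≡ 2 (mod 8).
    Then x = 16 + 21·2 = 58, valid modulo lcm(21, 8) = 168: x ≡ 58 (mod 168).
  Combine with x ≡ 4 (mod 6): gcd(168, 6) = 6; 4 - 58 = -54, which IS divisible by 6, so compatible.
    Write x = 58 + 168·t and substitute into x ≡ 4 (mod 6): 168·t ≡ 4 − 58 = -54 (mod 6).
    Divide the congruence (and modulus) by g = 6: 28·t ≡ -9 (mod 1).
    Modulo 1 every t works; take t = 0.
    Then x = 58 + 168·0 = 58, valid modulo lcm(168, 6) = 168: x ≡ 58 (mod 168).
Verify: 58 mod 21 = 16, 58 mod 8 = 2, 58 mod 6 = 4.

x ≡ 58 (mod 168).


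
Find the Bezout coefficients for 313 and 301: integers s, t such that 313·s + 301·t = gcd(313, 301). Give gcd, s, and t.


Euclidean algorithm on (313, 301) — divide until remainder is 0:
  313 = 1 · 301 + 12
  301 = 25 · 12 + 1
  12 = 12 · 1 + 0
gcd(313, 301) = 1.
Track Bezout coefficients alongside the remainders: start with r₀ = 313 = a·1 + b·0 (s = 1, t = 0) and r₁ = 301 = a·0 + b·1 (s = 0, t = 1); each new remainder r_{k+1} = r_{k-1} − q_k·r_k inherits s_{k+1} = s_{k-1} − q_k·s_k, t_{k+1} = t_{k-1} − q_k·t_k, so r_k = a·s_k + b·t_k at every step:
  q = 1: r = 12, s = 1 − 1·0 = 1, t = 0 − 1·1 = -1  (check: 313·1 + 301·(-1) = 12)
  q = 25: r = 1, s = 0 − 25·1 = -25, t = 1 − 25·(-1) = 26  (check: 313·(-25) + 301·26 = 1)
The row with r = 1 (the gcd) gives the Bezout coefficients s = -25, t = 26.
Result: 313 · (-25) + 301 · (26) = 1.

gcd(313, 301) = 1; s = -25, t = 26 (check: 313·(-25) + 301·26 = 1).


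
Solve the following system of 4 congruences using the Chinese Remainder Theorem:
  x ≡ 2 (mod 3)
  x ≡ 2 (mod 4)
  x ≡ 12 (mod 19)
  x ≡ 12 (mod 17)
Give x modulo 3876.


Product of moduli M = 3 · 4 · 19 · 17 = 3876.
Merge one congruence at a time:
  Start: x ≡ 2 (mod 3).
  Combine with x ≡ 2 (mod 4); new modulus lcm = 12.
    Write x = 2 + 3·t and substitute into x ≡ 2 (mod 4): 3·t ≡ 2 − 2 = 0 (mod 4).
    The inverse of 3 mod 4 is 3 (since 3·3 = 9 = 2·4 + 1), so t ≡ 3·0 = 0 ≡ 0 (mod 4).
    Then x = 2 + 3·0 = 2, valid modulo lcm(3, 4) = 12: x ≡ 2 (mod 12).
  Combine with x ≡ 12 (mod 19); new modulus lcm = 228.
    Write x = 2 + 12·t and substitute into x ≡ 12 (mod 19): 12·t ≡ 12 − 2 = 10 (mod 19).
    The inverse of 12 mod 19 is 8 (since 12·8 = 96 = 5·19 + 1), so t ≡ 8·10 = 80 ≡ 4 (mod 19).
    Then x = 2 + 12·4 = 50, valid modulo lcm(12, 19) = 228: x ≡ 50 (mod 228).
  Combine with x ≡ 12 (mod 17); new modulus lcm = 3876.
    Write x = 50 + 228·t and substitute into x ≡ 12 (mod 17): 228·t ≡ 12 − 50 = -38 (mod 17).
    Reduce coefficients mod 17: 7·t ≡ 13 (mod 17).
    The inverse of 7 mod 17 is 5 (since 7·5 = 35 = 2·17 + 1), so t ≡ 5·13 = 65 ≡ 14 (mod 17).
    Then x = 50 + 228·14 = 3242, valid modulo lcm(228, 17) = 3876: x ≡ 3242 (mod 3876).
Verify against each original: 3242 mod 3 = 2, 3242 mod 4 = 2, 3242 mod 19 = 12, 3242 mod 17 = 12.

x ≡ 3242 (mod 3876).


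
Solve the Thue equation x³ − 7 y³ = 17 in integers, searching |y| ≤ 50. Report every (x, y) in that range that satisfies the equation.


The equation is x³ - 7y³ = 17. For fixed y, x³ = 7·y³ + 17, so a solution requires the RHS to be a perfect cube.
Strategy: iterate y from -50 to 50, compute RHS = 7·y³ + 17, and check whether it is a (positive or negative) perfect cube.
Check small values of y:
  y = 0: RHS = 17 is not a perfect cube.
  y = 1: RHS = 24 is not a perfect cube.
  y = -1: RHS = 10 is not a perfect cube.
  y = 2: RHS = 73 is not a perfect cube.
  y = -2: RHS = -39 is not a perfect cube.
  y = 3: RHS = 206 is not a perfect cube.
  y = -3: RHS = -172 is not a perfect cube.
Continuing the search up to |y| = 50 finds no solutions either.
No (x, y) in the scanned range satisfies the equation.

No integer solutions with |y| ≤ 50.


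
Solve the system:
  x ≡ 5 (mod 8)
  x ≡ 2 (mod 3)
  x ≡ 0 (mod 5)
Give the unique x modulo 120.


Moduli 8, 3, 5 are pairwise coprime; by CRT there is a unique solution modulo M = 8 · 3 · 5 = 120.
Solve pairwise, accumulating the modulus:
  Start with x ≡ 5 (mod 8).
  Combine with x ≡ 2 (mod 3): since gcd(8, 3) = 1, we get a unique residue mod 24.
    Write x = 5 + 8·t and substitute into x ≡ 2 (mod 3): 8·t ≡ 2 − 5 = -3 (mod 3).
    Reduce coefficients mod 3: 2·t ≡ 0 (mod 3).
    The inverse of 2 mod 3 is 2 (since 2·2 = 4 = 1·3 + 1), so t ≡ 2·0 = 0 ≡ 0 (mod 3).
    Then x = 5 + 8·0 = 5, valid modulo lcm(8, 3) = 24: x ≡ 5 (mod 24).
  Combine with x ≡ 0 (mod 5): since gcd(24, 5) = 1, we get a unique residue mod 120.
    Write x = 5 + 24·t and substitute into x ≡ 0 (mod 5): 24·t ≡ 0 − 5 = -5 (mod 5).
    Reduce coefficients mod 5: 4·t ≡ 0 (mod 5).
    The inverse of 4 mod 5 is 4 (since 4·4 = 16 = 3·5 + 1), so t ≡ 4·0 = 0 ≡ 0 (mod 5).
    Then x = 5 + 24·0 = 5, valid modulo lcm(24, 5) = 120: x ≡ 5 (mod 120).
Verify: 5 mod 8 = 5 ✓, 5 mod 3 = 2 ✓, 5 mod 5 = 0 ✓.

x ≡ 5 (mod 120).


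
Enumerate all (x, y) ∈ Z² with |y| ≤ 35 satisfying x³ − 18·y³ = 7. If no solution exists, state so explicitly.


The equation is x³ - 18y³ = 7. For fixed y, x³ = 18·y³ + 7, so a solution requires the RHS to be a perfect cube.
Strategy: iterate y from -35 to 35, compute RHS = 18·y³ + 7, and check whether it is a (positive or negative) perfect cube.
Check small values of y:
  y = 0: RHS = 7 is not a perfect cube.
  y = 1: RHS = 25 is not a perfect cube.
  y = -1: RHS = -11 is not a perfect cube.
  y = 2: RHS = 151 is not a perfect cube.
  y = -2: RHS = -137 is not a perfect cube.
  y = 3: RHS = 493 is not a perfect cube.
  y = -3: RHS = -479 is not a perfect cube.
Continuing the search up to |y| = 35 finds no solutions either.
No (x, y) in the scanned range satisfies the equation.

No integer solutions with |y| ≤ 35.


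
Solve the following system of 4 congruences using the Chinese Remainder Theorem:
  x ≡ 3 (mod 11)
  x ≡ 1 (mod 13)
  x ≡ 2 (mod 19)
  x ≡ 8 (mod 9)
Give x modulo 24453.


Product of moduli M = 11 · 13 · 19 · 9 = 24453.
Merge one congruence at a time:
  Start: x ≡ 3 (mod 11).
  Combine with x ≡ 1 (mod 13); new modulus lcm = 143.
    Write x = 3 + 11·t and substitute into x ≡ 1 (mod 13): 11·t ≡ 1 − 3 = -2 (mod 13).
    Reduce coefficients mod 13: 11·t ≡ 11 (mod 13).
    The inverse of 11 mod 13 is 6 (since 11·6 = 66 = 5·13 + 1), so t ≡ 6·11 = 66 ≡ 1 (mod 13).
    Then x = 3 + 11·1 = 14, valid modulo lcm(11, 13) = 143: x ≡ 14 (mod 143).
  Combine with x ≡ 2 (mod 19); new modulus lcm = 2717.
    Write x = 14 + 143·t and substitute into x ≡ 2 (mod 19): 143·t ≡ 2 − 14 = -12 (mod 19).
    Reduce coefficients mod 19: 10·t ≡ 7 (mod 19).
    The inverse of 10 mod 19 is 2 (since 10·2 = 20 = 1·19 + 1), so t ≡ 2·7 = 14 ≡ 14 (mod 19).
    Then x = 14 + 143·14 = 2016, valid modulo lcm(143, 19) = 2717: x ≡ 2016 (mod 2717).
  Combine with x ≡ 8 (mod 9); new modulus lcm = 24453.
    Write x = 2016 + 2717·t and substitute into x ≡ 8 (mod 9): 2717·t ≡ 8 − 2016 = -2008 (mod 9).
    Reduce coefficients mod 9: 8·t ≡ 8 (mod 9).
    The inverse of 8 mod 9 is 8 (since 8·8 = 64 = 7·9 + 1), so t ≡ 8·8 = 64 ≡ 1 (mod 9).
    Then x = 2016 + 2717·1 = 4733, valid modulo lcm(2717, 9) = 24453: x ≡ 4733 (mod 24453).
Verify against each original: 4733 mod 11 = 3, 4733 mod 13 = 1, 4733 mod 19 = 2, 4733 mod 9 = 8.

x ≡ 4733 (mod 24453).
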